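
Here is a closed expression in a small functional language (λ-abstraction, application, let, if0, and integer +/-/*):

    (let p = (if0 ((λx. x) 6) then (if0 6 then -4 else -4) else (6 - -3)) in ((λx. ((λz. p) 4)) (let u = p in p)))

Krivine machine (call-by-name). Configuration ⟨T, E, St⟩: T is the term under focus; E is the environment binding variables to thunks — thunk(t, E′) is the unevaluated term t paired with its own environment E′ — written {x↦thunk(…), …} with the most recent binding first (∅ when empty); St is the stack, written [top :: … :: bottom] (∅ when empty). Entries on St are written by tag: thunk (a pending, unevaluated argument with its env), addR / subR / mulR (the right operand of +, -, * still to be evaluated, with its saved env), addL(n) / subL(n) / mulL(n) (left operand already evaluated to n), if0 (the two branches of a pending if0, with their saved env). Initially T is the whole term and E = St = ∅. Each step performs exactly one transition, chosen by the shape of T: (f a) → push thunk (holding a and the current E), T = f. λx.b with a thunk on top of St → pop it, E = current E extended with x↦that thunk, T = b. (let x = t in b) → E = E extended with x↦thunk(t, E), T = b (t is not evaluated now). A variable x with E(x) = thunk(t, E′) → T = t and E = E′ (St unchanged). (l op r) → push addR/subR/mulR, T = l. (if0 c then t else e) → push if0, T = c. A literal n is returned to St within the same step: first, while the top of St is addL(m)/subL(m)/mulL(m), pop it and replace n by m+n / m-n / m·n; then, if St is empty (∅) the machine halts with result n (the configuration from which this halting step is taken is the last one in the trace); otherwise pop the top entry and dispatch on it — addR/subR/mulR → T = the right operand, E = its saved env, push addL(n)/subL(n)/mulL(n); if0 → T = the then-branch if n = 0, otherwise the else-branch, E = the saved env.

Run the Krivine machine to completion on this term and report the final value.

t=0: [T=(let p = (if0 ((λx. x) 6) then (if0 6 then -4 else -4) else (6 - -3)) in ((λx. ((λz. p) 4)) (let u = p in p))) | E=∅ | St=∅]
t=1: [T=((λx. ((λz. p) 4)) (let u = p in p)) | E={p↦thunk((if0 ((λx. x) 6) then (if0 6 then -4 else -4) else (6 - -3)), ∅)} | St=∅]
t=2: [T=(λx. ((λz. p) 4)) | E={p↦thunk((if0 ((λx. x) 6) then (if0 6 then -4 else -4) else (6 - -3)), ∅)} | St=[thunk]]
t=3: [T=((λz. p) 4) | E={x↦thunk((let u = p in p), {p↦thunk((if0 ((λx. x) 6) then (if0 6 then -4 else -4) else (6 - -3)), ∅)}), p↦thunk((if0 ((λx. x) 6) then (if0 6 then -4 else -4) else (6 - -3)), ∅)} | St=∅]
t=4: [T=(λz. p) | E={x↦thunk((let u = p in p), {p↦thunk((if0 ((λx. x) 6) then (if0 6 then -4 else -4) else (6 - -3)), ∅)}), p↦thunk((if0 ((λx. x) 6) then (if0 6 then -4 else -4) else (6 - -3)), ∅)} | St=[thunk]]
t=5: [T=p | E={z↦thunk(4, {x↦thunk((let u = p in p), {p↦thunk((if0 ((λx. x) 6) then (if0 6 then -4 else -4) else (6 - -3)), ∅)}), p↦thunk((if0 ((λx. x) 6) then (if0 6 then -4 else -4) else (6 - -3)), ∅)}), x↦thunk((let u = p in p), {p↦thunk((if0 ((λx. x) 6) then (if0 6 then -4 else -4) else (6 - -3)), ∅)}), p↦thunk((if0 ((λx. x) 6) then (if0 6 then -4 else -4) else (6 - -3)), ∅)} | St=∅]
t=6: [T=(if0 ((λx. x) 6) then (if0 6 then -4 else -4) else (6 - -3)) | E=∅ | St=∅]
t=7: [T=((λx. x) 6) | E=∅ | St=[if0]]
t=8: [T=(λx. x) | E=∅ | St=[thunk :: if0]]
t=9: [T=x | E={x↦thunk(6, ∅)} | St=[if0]]
t=10: [T=6 | E=∅ | St=[if0]]
t=11: [T=(6 - -3) | E=∅ | St=∅]
t=12: [T=6 | E=∅ | St=[subR]]
t=13: [T=-3 | E=∅ | St=[subL(6)]]
→ final value 9

Answer: 9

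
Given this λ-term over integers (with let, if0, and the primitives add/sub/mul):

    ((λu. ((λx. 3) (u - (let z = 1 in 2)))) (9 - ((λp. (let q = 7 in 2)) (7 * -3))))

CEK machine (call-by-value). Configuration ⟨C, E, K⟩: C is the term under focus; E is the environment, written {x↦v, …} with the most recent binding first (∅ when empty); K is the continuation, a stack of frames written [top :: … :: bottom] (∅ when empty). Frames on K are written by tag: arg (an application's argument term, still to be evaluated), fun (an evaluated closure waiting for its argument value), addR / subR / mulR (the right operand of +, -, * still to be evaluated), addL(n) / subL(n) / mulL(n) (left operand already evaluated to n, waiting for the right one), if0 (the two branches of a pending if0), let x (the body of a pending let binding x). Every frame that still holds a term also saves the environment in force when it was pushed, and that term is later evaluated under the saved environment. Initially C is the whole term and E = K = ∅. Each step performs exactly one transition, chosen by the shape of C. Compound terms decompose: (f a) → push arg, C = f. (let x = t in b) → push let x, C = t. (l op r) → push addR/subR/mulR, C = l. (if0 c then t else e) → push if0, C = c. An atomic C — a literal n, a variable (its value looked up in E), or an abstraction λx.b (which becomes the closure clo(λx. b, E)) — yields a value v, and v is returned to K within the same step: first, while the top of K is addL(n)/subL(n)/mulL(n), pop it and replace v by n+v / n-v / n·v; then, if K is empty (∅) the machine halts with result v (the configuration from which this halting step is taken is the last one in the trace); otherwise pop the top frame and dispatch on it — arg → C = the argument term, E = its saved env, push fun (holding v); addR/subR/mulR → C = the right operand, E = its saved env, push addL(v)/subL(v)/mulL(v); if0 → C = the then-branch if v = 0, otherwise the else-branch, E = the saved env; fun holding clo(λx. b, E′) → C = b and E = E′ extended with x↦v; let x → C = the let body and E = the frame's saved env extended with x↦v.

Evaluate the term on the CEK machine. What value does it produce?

step 0: [C=((λu. ((λx. 3) (u - (let z = 1 in 2)))) (9 - ((λp. (let q = 7 in 2)) (7 * -3)))) | E=∅ | K=∅]
step 1: [C=(λu. ((λx. 3) (u - (let z = 1 in 2)))) | E=∅ | K=[arg]]
step 2: [C=(9 - ((λp. (let q = 7 in 2)) (7 * -3))) | E=∅ | K=[fun]]
step 3: [C=9 | E=∅ | K=[subR :: fun]]
step 4: [C=((λp. (let q = 7 in 2)) (7 * -3)) | E=∅ | K=[subL(9) :: fun]]
step 5: [C=(λp. (let q = 7 in 2)) | E=∅ | K=[arg :: subL(9) :: fun]]
step 6: [C=(7 * -3) | E=∅ | K=[fun :: subL(9) :: fun]]
step 7: [C=7 | E=∅ | K=[mulR :: fun :: subL(9) :: fun]]
step 8: [C=-3 | E=∅ | K=[mulL(7) :: fun :: subL(9) :: fun]]
step 9: [C=(let q = 7 in 2) | E={p↦-21} | K=[subL(9) :: fun]]
step 10: [C=7 | E={p↦-21} | K=[let q :: subL(9) :: fun]]
step 11: [C=2 | E={q↦7, p↦-21} | K=[subL(9) :: fun]]
step 12: [C=((λx. 3) (u - (let z = 1 in 2))) | E={u↦7} | K=∅]
step 13: [C=(λx. 3) | E={u↦7} | K=[arg]]
step 14: [C=(u - (let z = 1 in 2)) | E={u↦7} | K=[fun]]
step 15: [C=u | E={u↦7} | K=[subR :: fun]]
step 16: [C=(let z = 1 in 2) | E={u↦7} | K=[subL(7) :: fun]]
step 17: [C=1 | E={u↦7} | K=[let z :: subL(7) :: fun]]
step 18: [C=2 | E={z↦1, u↦7} | K=[subL(7) :: fun]]
step 19: [C=3 | E={x↦5, u↦7} | K=∅]
→ final value 3

Answer: 3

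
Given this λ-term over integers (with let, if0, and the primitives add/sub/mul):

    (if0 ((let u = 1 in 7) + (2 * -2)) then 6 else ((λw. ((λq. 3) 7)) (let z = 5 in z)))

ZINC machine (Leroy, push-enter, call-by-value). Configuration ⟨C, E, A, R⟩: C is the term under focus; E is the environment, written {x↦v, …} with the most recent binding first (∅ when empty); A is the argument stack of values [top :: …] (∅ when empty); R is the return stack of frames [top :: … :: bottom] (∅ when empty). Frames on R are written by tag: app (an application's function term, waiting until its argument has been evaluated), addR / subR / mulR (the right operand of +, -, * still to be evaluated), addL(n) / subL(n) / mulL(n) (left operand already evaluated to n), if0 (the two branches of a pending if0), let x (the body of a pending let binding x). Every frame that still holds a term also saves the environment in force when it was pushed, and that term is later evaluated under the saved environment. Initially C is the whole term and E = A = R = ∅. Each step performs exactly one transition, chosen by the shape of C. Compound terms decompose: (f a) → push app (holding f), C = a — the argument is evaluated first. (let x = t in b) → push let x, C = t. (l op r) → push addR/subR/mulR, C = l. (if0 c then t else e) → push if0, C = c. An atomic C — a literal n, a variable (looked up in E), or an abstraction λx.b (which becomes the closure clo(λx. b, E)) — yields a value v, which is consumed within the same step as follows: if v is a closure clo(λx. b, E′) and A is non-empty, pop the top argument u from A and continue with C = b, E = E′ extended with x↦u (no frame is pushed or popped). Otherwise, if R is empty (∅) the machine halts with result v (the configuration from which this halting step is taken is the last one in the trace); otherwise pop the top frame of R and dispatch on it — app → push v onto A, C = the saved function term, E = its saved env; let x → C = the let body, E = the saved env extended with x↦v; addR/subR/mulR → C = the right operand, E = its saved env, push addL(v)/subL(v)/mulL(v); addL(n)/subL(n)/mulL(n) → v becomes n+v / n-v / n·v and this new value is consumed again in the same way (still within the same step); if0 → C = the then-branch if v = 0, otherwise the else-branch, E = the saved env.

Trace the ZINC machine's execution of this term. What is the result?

Answer: 3

Machine steps:
[0] <C=(if0 ((let u = 1 in 7) + (2 * -2)) then 6 else ((λw. ((λq. 3) 7)) (let z = 5 in z))), E=∅, A=∅, R=∅>
[1] <C=((let u = 1 in 7) + (2 * -2)), E=∅, A=∅, R=[if0]>
[2] <C=(let u = 1 in 7), E=∅, A=∅, R=[addR :: if0]>
[3] <C=1, E=∅, A=∅, R=[let u :: addR :: if0]>
[4] <C=7, E={u↦1}, A=∅, R=[addR :: if0]>
[5] <C=(2 * -2), E=∅, A=∅, R=[addL(7) :: if0]>
[6] <C=2, E=∅, A=∅, R=[mulR :: addL(7) :: if0]>
[7] <C=-2, E=∅, A=∅, R=[mulL(2) :: addL(7) :: if0]>
[8] <C=((λw. ((λq. 3) 7)) (let z = 5 in z)), E=∅, A=∅, R=∅>
[9] <C=(let z = 5 in z), E=∅, A=∅, R=[app]>
[10] <C=5, E=∅, A=∅, R=[let z :: app]>
[11] <C=z, E={z↦5}, A=∅, R=[app]>
[12] <C=(λw. ((λq. 3) 7)), E=∅, A=[5], R=∅>
[13] <C=((λq. 3) 7), E={w↦5}, A=∅, R=∅>
[14] <C=7, E={w↦5}, A=∅, R=[app]>
[15] <C=(λq. 3), E={w↦5}, A=[7], R=∅>
[16] <C=3, E={q↦7, w↦5}, A=∅, R=∅>
→ final value 3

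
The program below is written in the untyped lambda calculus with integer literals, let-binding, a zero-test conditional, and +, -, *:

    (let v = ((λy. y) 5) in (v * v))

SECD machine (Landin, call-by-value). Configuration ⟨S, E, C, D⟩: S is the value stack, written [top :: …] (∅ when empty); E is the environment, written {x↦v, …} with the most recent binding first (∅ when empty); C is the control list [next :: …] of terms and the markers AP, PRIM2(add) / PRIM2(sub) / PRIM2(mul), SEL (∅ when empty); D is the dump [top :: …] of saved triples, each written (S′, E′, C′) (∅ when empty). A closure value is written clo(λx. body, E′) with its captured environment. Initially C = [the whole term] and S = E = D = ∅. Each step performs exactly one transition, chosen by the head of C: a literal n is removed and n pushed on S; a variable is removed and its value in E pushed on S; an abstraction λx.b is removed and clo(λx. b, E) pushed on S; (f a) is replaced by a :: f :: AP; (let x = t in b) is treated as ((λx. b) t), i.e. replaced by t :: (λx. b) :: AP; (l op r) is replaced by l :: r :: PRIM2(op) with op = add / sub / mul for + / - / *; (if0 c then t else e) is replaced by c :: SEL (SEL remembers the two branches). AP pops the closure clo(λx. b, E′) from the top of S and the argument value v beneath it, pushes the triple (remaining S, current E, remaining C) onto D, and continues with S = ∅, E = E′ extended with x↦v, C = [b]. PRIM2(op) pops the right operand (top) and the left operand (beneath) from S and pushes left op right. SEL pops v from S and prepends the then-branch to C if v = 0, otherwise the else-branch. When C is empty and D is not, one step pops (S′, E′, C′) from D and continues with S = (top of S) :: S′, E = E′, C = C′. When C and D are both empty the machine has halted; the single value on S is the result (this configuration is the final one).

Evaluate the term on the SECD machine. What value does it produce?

Answer: 25

Execution trace:
0. ⟨S=∅; E=∅; C=[(let v = ((λy. y) 5) in (v * v))]; D=∅⟩
1. ⟨S=∅; E=∅; C=[((λy. y) 5) :: (λv. (v * v)) :: AP]; D=∅⟩
2. ⟨S=∅; E=∅; C=[5 :: (λy. y) :: AP :: (λv. (v * v)) :: AP]; D=∅⟩
3. ⟨S=[5]; E=∅; C=[(λy. y) :: AP :: (λv. (v * v)) :: AP]; D=∅⟩
4. ⟨S=[clo(λy. y, ∅) :: 5]; E=∅; C=[AP :: (λv. (v * v)) :: AP]; D=∅⟩
5. ⟨S=∅; E={y↦5}; C=[y]; D=[(∅, ∅, [(λv. (v * v)) :: AP])]⟩
6. ⟨S=[5]; E={y↦5}; C=∅; D=[(∅, ∅, [(λv. (v * v)) :: AP])]⟩
7. ⟨S=[5]; E=∅; C=[(λv. (v * v)) :: AP]; D=∅⟩
8. ⟨S=[clo(λv. (v * v), ∅) :: 5]; E=∅; C=[AP]; D=∅⟩
9. ⟨S=∅; E={v↦5}; C=[(v * v)]; D=[(∅, ∅, ∅)]⟩
10. ⟨S=∅; E={v↦5}; C=[v :: v :: PRIM2(mul)]; D=[(∅, ∅, ∅)]⟩
11. ⟨S=[5]; E={v↦5}; C=[v :: PRIM2(mul)]; D=[(∅, ∅, ∅)]⟩
12. ⟨S=[5 :: 5]; E={v↦5}; C=[PRIM2(mul)]; D=[(∅, ∅, ∅)]⟩
13. ⟨S=[25]; E={v↦5}; C=∅; D=[(∅, ∅, ∅)]⟩
14. ⟨S=[25]; E=∅; C=∅; D=∅⟩
→ final value 25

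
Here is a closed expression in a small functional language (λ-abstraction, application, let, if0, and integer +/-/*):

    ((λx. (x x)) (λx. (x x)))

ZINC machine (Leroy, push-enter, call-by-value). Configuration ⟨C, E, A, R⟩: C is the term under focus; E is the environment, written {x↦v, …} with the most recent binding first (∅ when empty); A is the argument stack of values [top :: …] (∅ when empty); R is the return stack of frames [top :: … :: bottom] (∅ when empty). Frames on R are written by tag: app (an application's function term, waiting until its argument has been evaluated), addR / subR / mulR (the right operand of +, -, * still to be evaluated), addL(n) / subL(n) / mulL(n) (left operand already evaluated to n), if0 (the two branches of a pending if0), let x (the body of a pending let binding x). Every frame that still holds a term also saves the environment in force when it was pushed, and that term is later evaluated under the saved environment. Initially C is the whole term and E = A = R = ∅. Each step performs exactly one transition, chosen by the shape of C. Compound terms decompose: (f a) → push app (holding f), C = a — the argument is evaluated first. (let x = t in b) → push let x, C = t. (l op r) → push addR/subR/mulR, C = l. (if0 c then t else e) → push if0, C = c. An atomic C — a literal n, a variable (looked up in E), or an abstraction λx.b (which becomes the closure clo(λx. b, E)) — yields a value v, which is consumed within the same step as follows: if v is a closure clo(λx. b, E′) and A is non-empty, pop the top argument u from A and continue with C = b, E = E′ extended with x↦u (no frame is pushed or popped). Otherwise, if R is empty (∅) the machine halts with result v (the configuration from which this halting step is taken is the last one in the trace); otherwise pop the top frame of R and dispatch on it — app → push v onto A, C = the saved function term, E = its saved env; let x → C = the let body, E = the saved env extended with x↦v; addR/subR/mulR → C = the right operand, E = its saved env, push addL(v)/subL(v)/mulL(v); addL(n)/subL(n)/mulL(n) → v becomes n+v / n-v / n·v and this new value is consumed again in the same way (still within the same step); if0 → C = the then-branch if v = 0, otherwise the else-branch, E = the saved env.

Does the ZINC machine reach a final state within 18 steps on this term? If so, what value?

Answer: DIVERGES (no final state within 18 steps)

Execution trace:
0. ⟨C=((λx. (x x)) (λx. (x x))); E=∅; A=∅; R=∅⟩
1. ⟨C=(λx. (x x)); E=∅; A=∅; R=[app]⟩
2. ⟨C=(λx. (x x)); E=∅; A=[clo(λx. (x x), ∅)]; R=∅⟩
3. ⟨C=(x x); E={x↦clo(λx. (x x), ∅)}; A=∅; R=∅⟩
4. ⟨C=x; E={x↦clo(λx. (x x), ∅)}; A=∅; R=[app]⟩
5. ⟨C=x; E={x↦clo(λx. (x x), ∅)}; A=[clo(λx. (x x), ∅)]; R=∅⟩
… configuration repeats with period 3 (steps 3–5 recur indefinitely) …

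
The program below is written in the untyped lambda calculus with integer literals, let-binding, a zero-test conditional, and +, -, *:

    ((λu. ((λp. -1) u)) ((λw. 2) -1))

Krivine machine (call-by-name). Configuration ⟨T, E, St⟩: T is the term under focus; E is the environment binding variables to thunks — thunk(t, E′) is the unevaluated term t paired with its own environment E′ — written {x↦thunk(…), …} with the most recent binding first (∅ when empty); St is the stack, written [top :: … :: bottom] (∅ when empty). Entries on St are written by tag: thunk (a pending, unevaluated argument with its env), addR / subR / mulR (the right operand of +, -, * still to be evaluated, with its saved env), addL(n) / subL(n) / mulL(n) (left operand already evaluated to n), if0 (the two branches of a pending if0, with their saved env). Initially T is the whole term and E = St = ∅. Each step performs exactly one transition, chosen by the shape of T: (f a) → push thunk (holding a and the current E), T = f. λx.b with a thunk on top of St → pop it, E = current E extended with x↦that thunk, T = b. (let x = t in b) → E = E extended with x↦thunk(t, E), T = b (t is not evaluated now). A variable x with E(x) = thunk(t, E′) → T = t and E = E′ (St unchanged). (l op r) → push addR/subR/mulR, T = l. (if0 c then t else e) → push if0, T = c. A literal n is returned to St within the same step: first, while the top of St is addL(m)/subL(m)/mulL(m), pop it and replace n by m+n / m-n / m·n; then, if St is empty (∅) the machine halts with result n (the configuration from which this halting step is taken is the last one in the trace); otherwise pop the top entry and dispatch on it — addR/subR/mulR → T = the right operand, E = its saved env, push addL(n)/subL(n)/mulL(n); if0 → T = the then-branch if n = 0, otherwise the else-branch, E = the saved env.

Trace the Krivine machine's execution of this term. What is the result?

t=0: [T=((λu. ((λp. -1) u)) ((λw. 2) -1)) | E=∅ | St=∅]
t=1: [T=(λu. ((λp. -1) u)) | E=∅ | St=[thunk]]
t=2: [T=((λp. -1) u) | E={u↦thunk(((λw. 2) -1), ∅)} | St=∅]
t=3: [T=(λp. -1) | E={u↦thunk(((λw. 2) -1), ∅)} | St=[thunk]]
t=4: [T=-1 | E={p↦thunk(u, {u↦thunk(((λw. 2) -1), ∅)}), u↦thunk(((λw. 2) -1), ∅)} | St=∅]
→ final value -1

Answer: -1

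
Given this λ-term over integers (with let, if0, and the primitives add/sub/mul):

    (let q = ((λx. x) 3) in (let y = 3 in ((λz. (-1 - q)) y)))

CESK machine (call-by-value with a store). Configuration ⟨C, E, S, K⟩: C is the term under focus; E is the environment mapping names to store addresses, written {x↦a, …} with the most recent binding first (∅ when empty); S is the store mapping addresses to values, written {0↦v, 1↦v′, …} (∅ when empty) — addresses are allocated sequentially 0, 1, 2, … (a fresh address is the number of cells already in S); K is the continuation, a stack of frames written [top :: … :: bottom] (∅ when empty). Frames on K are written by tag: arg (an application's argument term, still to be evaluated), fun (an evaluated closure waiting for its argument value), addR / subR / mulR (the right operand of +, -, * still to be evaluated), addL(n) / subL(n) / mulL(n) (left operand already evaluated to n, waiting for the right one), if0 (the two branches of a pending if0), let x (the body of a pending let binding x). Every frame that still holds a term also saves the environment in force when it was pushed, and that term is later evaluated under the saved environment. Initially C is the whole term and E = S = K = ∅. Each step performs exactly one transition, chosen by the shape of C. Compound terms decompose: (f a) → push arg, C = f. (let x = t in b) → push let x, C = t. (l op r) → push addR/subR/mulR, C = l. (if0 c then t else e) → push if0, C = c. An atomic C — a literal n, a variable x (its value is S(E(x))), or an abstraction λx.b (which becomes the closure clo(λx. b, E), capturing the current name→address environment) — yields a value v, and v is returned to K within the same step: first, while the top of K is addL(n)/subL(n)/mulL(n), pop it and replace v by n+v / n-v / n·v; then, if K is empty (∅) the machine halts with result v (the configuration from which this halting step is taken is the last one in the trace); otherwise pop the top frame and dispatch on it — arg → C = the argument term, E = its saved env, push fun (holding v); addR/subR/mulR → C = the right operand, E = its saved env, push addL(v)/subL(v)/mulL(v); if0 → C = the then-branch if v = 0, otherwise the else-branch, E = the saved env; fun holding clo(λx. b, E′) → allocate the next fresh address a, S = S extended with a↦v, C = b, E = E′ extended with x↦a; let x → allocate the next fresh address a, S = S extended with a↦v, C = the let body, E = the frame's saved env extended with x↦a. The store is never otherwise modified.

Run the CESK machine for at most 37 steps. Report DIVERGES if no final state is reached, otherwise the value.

Answer: -4

Machine steps:
step 0: ⟨C=(let q = ((λx. x) 3) in (let y = 3 in ((λz. (-1 - q)) y))); E=∅; S=∅; K=∅⟩
step 1: ⟨C=((λx. x) 3); E=∅; S=∅; K=[let q]⟩
step 2: ⟨C=(λx. x); E=∅; S=∅; K=[arg :: let q]⟩
step 3: ⟨C=3; E=∅; S=∅; K=[fun :: let q]⟩
step 4: ⟨C=x; E={x↦0}; S={0↦3}; K=[let q]⟩
step 5: ⟨C=(let y = 3 in ((λz. (-1 - q)) y)); E={q↦1}; S={0↦3, 1↦3}; K=∅⟩
step 6: ⟨C=3; E={q↦1}; S={0↦3, 1↦3}; K=[let y]⟩
step 7: ⟨C=((λz. (-1 - q)) y); E={y↦2, q↦1}; S={0↦3, 1↦3, 2↦3}; K=∅⟩
step 8: ⟨C=(λz. (-1 - q)); E={y↦2, q↦1}; S={0↦3, 1↦3, 2↦3}; K=[arg]⟩
step 9: ⟨C=y; E={y↦2, q↦1}; S={0↦3, 1↦3, 2↦3}; K=[fun]⟩
step 10: ⟨C=(-1 - q); E={z↦3, y↦2, q↦1}; S={0↦3, 1↦3, 2↦3, 3↦3}; K=∅⟩
step 11: ⟨C=-1; E={z↦3, y↦2, q↦1}; S={0↦3, 1↦3, 2↦3, 3↦3}; K=[subR]⟩
step 12: ⟨C=q; E={z↦3, y↦2, q↦1}; S={0↦3, 1↦3, 2↦3, 3↦3}; K=[subL(-1)]⟩
→ final value -4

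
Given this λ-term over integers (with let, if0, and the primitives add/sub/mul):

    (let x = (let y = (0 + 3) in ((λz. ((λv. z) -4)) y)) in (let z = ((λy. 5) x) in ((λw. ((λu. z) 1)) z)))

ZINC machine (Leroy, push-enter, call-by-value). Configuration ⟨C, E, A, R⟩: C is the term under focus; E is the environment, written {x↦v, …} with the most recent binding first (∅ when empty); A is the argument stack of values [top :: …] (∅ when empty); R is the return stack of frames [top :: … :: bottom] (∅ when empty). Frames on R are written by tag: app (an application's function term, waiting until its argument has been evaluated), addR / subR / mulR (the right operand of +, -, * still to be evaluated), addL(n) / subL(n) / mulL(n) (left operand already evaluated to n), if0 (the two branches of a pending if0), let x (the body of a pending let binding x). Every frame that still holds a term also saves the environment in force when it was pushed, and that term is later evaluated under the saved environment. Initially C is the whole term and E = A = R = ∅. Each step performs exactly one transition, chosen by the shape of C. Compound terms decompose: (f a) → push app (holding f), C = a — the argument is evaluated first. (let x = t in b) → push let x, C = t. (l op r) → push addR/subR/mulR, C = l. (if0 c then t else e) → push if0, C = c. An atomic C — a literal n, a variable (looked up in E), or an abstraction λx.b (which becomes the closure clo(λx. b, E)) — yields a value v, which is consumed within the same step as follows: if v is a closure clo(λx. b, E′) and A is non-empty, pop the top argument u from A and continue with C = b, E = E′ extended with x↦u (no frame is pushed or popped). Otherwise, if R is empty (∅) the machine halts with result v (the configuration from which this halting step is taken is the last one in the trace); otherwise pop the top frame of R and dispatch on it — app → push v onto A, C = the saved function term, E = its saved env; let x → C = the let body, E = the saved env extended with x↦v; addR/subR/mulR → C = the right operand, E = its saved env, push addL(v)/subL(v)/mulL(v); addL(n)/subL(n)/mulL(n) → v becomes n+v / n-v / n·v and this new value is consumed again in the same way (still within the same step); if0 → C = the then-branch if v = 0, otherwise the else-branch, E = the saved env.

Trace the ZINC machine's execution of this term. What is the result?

Answer: 5

Machine steps:
0. ⟨C=(let x = (let y = (0 + 3) in ((λz. ((λv. z) -4)) y)) in (let z = ((λy. 5) x) in ((λw. ((λu. z) 1)) z))); E=∅; A=∅; R=∅⟩
1. ⟨C=(let y = (0 + 3) in ((λz. ((λv. z) -4)) y)); E=∅; A=∅; R=[let x]⟩
2. ⟨C=(0 + 3); E=∅; A=∅; R=[let y :: let x]⟩
3. ⟨C=0; E=∅; A=∅; R=[addR :: let y :: let x]⟩
4. ⟨C=3; E=∅; A=∅; R=[addL(0) :: let y :: let x]⟩
5. ⟨C=((λz. ((λv. z) -4)) y); E={y↦3}; A=∅; R=[let x]⟩
6. ⟨C=y; E={y↦3}; A=∅; R=[app :: let x]⟩
7. ⟨C=(λz. ((λv. z) -4)); E={y↦3}; A=[3]; R=[let x]⟩
8. ⟨C=((λv. z) -4); E={z↦3, y↦3}; A=∅; R=[let x]⟩
9. ⟨C=-4; E={z↦3, y↦3}; A=∅; R=[app :: let x]⟩
10. ⟨C=(λv. z); E={z↦3, y↦3}; A=[-4]; R=[let x]⟩
11. ⟨C=z; E={v↦-4, z↦3, y↦3}; A=∅; R=[let x]⟩
12. ⟨C=(let z = ((λy. 5) x) in ((λw. ((λu. z) 1)) z)); E={x↦3}; A=∅; R=∅⟩
13. ⟨C=((λy. 5) x); E={x↦3}; A=∅; R=[let z]⟩
14. ⟨C=x; E={x↦3}; A=∅; R=[app :: let z]⟩
15. ⟨C=(λy. 5); E={x↦3}; A=[3]; R=[let z]⟩
16. ⟨C=5; E={y↦3, x↦3}; A=∅; R=[let z]⟩
17. ⟨C=((λw. ((λu. z) 1)) z); E={z↦5, x↦3}; A=∅; R=∅⟩
18. ⟨C=z; E={z↦5, x↦3}; A=∅; R=[app]⟩
19. ⟨C=(λw. ((λu. z) 1)); E={z↦5, x↦3}; A=[5]; R=∅⟩
20. ⟨C=((λu. z) 1); E={w↦5, z↦5, x↦3}; A=∅; R=∅⟩
21. ⟨C=1; E={w↦5, z↦5, x↦3}; A=∅; R=[app]⟩
22. ⟨C=(λu. z); E={w↦5, z↦5, x↦3}; A=[1]; R=∅⟩
23. ⟨C=z; E={u↦1, w↦5, z↦5, x↦3}; A=∅; R=∅⟩
→ final value 5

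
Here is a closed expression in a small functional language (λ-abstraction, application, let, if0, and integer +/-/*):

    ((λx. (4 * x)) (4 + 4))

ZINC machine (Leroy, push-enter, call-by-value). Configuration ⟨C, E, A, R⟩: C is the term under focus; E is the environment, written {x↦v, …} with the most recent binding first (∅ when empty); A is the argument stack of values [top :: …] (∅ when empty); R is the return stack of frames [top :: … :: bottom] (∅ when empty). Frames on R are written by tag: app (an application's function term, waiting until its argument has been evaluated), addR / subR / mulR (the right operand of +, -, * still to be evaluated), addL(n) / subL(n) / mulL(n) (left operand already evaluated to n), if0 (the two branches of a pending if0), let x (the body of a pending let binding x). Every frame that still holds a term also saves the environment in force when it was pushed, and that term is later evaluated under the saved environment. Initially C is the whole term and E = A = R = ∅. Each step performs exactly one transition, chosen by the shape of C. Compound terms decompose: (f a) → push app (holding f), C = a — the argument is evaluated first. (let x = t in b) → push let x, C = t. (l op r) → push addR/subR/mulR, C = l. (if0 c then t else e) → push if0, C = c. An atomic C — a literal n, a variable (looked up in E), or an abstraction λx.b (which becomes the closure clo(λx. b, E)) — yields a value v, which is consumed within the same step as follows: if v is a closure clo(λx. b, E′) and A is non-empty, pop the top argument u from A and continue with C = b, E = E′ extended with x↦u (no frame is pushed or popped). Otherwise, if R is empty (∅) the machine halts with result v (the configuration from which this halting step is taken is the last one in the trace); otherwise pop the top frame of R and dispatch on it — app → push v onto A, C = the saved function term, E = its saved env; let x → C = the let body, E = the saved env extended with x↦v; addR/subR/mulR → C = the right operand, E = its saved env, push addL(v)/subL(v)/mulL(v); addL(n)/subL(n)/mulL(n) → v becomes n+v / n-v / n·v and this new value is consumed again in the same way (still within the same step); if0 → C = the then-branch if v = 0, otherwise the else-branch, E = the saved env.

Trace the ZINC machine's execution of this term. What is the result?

Answer: 32

Derivation:
t=0: [C=((λx. (4 * x)) (4 + 4)) | E=∅ | A=∅ | R=∅]
t=1: [C=(4 + 4) | E=∅ | A=∅ | R=[app]]
t=2: [C=4 | E=∅ | A=∅ | R=[addR :: app]]
t=3: [C=4 | E=∅ | A=∅ | R=[addL(4) :: app]]
t=4: [C=(λx. (4 * x)) | E=∅ | A=[8] | R=∅]
t=5: [C=(4 * x) | E={x↦8} | A=∅ | R=∅]
t=6: [C=4 | E={x↦8} | A=∅ | R=[mulR]]
t=7: [C=x | E={x↦8} | A=∅ | R=[mulL(4)]]
→ final value 32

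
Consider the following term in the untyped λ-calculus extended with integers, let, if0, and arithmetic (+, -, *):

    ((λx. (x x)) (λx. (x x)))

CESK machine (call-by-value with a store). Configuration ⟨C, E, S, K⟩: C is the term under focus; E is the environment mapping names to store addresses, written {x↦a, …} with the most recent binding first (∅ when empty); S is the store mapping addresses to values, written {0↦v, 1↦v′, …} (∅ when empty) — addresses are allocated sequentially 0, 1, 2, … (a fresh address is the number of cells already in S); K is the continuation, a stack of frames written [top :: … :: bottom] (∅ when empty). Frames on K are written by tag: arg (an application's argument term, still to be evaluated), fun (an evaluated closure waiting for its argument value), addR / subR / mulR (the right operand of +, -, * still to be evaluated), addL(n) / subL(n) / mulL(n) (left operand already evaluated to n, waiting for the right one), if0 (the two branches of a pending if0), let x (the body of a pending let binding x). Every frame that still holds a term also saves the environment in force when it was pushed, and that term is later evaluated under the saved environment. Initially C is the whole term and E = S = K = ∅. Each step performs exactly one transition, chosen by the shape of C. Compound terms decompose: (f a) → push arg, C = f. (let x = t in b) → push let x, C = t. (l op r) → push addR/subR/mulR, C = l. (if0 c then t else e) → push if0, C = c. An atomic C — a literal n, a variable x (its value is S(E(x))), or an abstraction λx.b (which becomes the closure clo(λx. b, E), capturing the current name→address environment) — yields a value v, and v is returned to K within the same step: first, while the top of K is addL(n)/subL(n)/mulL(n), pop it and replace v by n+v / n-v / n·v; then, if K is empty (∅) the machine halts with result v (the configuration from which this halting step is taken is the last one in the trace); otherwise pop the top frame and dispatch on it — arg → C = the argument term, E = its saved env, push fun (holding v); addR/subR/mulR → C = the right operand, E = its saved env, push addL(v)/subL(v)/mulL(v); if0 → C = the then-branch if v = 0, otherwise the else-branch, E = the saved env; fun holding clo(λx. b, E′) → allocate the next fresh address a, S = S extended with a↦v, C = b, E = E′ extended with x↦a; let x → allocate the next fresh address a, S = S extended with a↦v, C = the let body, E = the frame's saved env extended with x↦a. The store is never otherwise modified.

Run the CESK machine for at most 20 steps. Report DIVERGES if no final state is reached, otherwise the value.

0. [C=((λx. (x x)) (λx. (x x))) | E=∅ | S=∅ | K=∅]
1. [C=(λx. (x x)) | E=∅ | S=∅ | K=[arg]]
2. [C=(λx. (x x)) | E=∅ | S=∅ | K=[fun]]
3. [C=(x x) | E={x↦0} | S={0↦clo(λx. (x x), ∅)} | K=∅]
4. [C=x | E={x↦0} | S={0↦clo(λx. (x x), ∅)} | K=[arg]]
5. [C=x | E={x↦0} | S={0↦clo(λx. (x x), ∅)} | K=[fun]]
6. [C=(x x) | E={x↦1} | S={0↦clo(λx. (x x), ∅), 1↦clo(λx. (x x), ∅)} | K=∅]
7. [C=x | E={x↦1} | S={0↦clo(λx. (x x), ∅), 1↦clo(λx. (x x), ∅)} | K=[arg]]
8. [C=x | E={x↦1} | S={0↦clo(λx. (x x), ∅), 1↦clo(λx. (x x), ∅)} | K=[fun]]
9. [C=(x x) | E={x↦2} | S={0↦clo(λx. (x x), ∅), 1↦clo(λx. (x x), ∅), 2↦clo(λx. (x x), ∅)} | K=∅]
10. [C=x | E={x↦2} | S={0↦clo(λx. (x x), ∅), 1↦clo(λx. (x x), ∅), 2↦clo(λx. (x x), ∅)} | K=[arg]]
11. [C=x | E={x↦2} | S={0↦clo(λx. (x x), ∅), 1↦clo(λx. (x x), ∅), 2↦clo(λx. (x x), ∅)} | K=[fun]]
12. [C=(x x) | E={x↦3} | S={0↦clo(λx. (x x), ∅), 1↦clo(λx. (x x), ∅), 2↦clo(λx. (x x), ∅), 3↦clo(λx. (x x), ∅)} | K=∅]
13. [C=x | E={x↦3} | S={0↦clo(λx. (x x), ∅), 1↦clo(λx. (x x), ∅), 2↦clo(λx. (x x), ∅), 3↦clo(λx. (x x), ∅)} | K=[arg]]
14. [C=x | E={x↦3} | S={0↦clo(λx. (x x), ∅), 1↦clo(λx. (x x), ∅), 2↦clo(λx. (x x), ∅), 3↦clo(λx. (x x), ∅)} | K=[fun]]
15. [C=(x x) | E={x↦4} | S={0↦clo(λx. (x x), ∅), 1↦clo(λx. (x x), ∅), 2↦clo(λx. (x x), ∅), 3↦clo(λx. (x x), ∅), 4↦clo(λx. (x x), ∅)} | K=∅]
16. [C=x | E={x↦4} | S={0↦clo(λx. (x x), ∅), 1↦clo(λx. (x x), ∅), 2↦clo(λx. (x x), ∅), 3↦clo(λx. (x x), ∅), 4↦clo(λx. (x x), ∅)} | K=[arg]]
17. [C=x | E={x↦4} | S={0↦clo(λx. (x x), ∅), 1↦clo(λx. (x x), ∅), 2↦clo(λx. (x x), ∅), 3↦clo(λx. (x x), ∅), 4↦clo(λx. (x x), ∅)} | K=[fun]]
18. [C=(x x) | E={x↦5} | S={0↦clo(λx. (x x), ∅), 1↦clo(λx. (x x), ∅), 2↦clo(λx. (x x), ∅), 3↦clo(λx. (x x), ∅), 4↦clo(λx. (x x), ∅), 5↦clo(λx. (x x), ∅)} | K=∅]
19. [C=x | E={x↦5} | S={0↦clo(λx. (x x), ∅), 1↦clo(λx. (x x), ∅), 2↦clo(λx. (x x), ∅), 3↦clo(λx. (x x), ∅), 4↦clo(λx. (x x), ∅), 5↦clo(λx. (x x), ∅)} | K=[arg]]
20. [C=x | E={x↦5} | S={0↦clo(λx. (x x), ∅), 1↦clo(λx. (x x), ∅), 2↦clo(λx. (x x), ∅), 3↦clo(λx. (x x), ∅), 4↦clo(λx. (x x), ∅), 5↦clo(λx. (x x), ∅)} | K=[fun]]
→ 20 transitions taken and the configuration is still not final: no result within 20 steps

Answer: DIVERGES (no final state within 20 steps)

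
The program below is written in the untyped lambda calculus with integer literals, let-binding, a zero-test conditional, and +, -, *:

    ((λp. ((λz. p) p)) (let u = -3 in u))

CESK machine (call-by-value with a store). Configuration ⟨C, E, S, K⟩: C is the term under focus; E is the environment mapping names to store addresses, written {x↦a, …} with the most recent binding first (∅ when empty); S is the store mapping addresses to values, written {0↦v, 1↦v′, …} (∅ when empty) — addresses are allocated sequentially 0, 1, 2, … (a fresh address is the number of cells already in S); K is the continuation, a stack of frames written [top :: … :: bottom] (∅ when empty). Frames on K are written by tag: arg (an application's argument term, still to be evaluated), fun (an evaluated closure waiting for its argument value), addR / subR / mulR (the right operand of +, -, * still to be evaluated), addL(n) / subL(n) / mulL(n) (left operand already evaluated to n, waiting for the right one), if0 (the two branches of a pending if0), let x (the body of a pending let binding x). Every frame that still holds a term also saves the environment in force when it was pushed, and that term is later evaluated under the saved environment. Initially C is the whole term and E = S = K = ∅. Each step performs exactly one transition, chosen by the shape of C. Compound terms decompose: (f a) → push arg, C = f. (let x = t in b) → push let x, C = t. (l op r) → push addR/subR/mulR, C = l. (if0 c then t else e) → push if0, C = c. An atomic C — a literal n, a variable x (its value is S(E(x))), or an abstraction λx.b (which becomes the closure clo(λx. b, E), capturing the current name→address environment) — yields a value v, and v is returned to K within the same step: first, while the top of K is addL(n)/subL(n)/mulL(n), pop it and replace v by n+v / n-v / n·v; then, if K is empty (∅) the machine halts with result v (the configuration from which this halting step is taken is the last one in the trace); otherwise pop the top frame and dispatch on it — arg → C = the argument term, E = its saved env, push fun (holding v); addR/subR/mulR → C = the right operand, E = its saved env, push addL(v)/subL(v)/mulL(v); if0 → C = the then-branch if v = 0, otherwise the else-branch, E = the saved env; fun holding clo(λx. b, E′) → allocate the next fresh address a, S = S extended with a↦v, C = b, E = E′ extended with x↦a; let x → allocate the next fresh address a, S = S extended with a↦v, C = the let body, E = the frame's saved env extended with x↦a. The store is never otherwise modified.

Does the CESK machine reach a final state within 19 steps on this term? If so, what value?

step 0: <C=((λp. ((λz. p) p)) (let u = -3 in u)), E=∅, S=∅, K=∅>
step 1: <C=(λp. ((λz. p) p)), E=∅, S=∅, K=[arg]>
step 2: <C=(let u = -3 in u), E=∅, S=∅, K=[fun]>
step 3: <C=-3, E=∅, S=∅, K=[let u :: fun]>
step 4: <C=u, E={u↦0}, S={0↦-3}, K=[fun]>
step 5: <C=((λz. p) p), E={p↦1}, S={0↦-3, 1↦-3}, K=∅>
step 6: <C=(λz. p), E={p↦1}, S={0↦-3, 1↦-3}, K=[arg]>
step 7: <C=p, E={p↦1}, S={0↦-3, 1↦-3}, K=[fun]>
step 8: <C=p, E={z↦2, p↦1}, S={0↦-3, 1↦-3, 2↦-3}, K=∅>
→ final value -3

Answer: -3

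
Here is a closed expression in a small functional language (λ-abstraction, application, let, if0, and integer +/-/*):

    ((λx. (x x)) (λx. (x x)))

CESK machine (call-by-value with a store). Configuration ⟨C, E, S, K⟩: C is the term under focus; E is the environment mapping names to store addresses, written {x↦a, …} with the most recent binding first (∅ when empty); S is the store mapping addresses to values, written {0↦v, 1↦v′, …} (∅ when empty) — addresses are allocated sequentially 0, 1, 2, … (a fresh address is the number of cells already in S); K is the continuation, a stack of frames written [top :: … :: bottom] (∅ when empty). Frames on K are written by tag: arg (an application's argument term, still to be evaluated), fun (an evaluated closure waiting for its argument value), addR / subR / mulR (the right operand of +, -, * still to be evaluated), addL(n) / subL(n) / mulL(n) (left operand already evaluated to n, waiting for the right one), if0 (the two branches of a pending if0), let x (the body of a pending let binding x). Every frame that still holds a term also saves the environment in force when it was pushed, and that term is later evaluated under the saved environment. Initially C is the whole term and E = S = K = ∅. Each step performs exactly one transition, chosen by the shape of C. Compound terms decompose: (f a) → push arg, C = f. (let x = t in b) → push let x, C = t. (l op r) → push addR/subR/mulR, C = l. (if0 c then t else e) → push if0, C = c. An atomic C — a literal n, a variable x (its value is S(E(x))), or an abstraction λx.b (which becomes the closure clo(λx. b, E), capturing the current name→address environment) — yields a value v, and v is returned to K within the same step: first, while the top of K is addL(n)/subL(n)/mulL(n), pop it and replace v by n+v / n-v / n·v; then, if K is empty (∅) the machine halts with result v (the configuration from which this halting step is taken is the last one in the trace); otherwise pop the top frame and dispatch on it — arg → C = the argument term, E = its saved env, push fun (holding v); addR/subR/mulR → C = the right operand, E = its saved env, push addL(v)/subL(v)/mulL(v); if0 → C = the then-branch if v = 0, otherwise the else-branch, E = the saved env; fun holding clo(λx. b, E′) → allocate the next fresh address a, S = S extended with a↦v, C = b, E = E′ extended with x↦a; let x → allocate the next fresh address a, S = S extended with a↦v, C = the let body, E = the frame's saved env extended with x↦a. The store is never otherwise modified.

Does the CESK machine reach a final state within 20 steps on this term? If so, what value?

[0] <C=((λx. (x x)) (λx. (x x))), E=∅, S=∅, K=∅>
[1] <C=(λx. (x x)), E=∅, S=∅, K=[arg]>
[2] <C=(λx. (x x)), E=∅, S=∅, K=[fun]>
[3] <C=(x x), E={x↦0}, S={0↦clo(λx. (x x), ∅)}, K=∅>
[4] <C=x, E={x↦0}, S={0↦clo(λx. (x x), ∅)}, K=[arg]>
[5] <C=x, E={x↦0}, S={0↦clo(λx. (x x), ∅)}, K=[fun]>
[6] <C=(x x), E={x↦1}, S={0↦clo(λx. (x x), ∅), 1↦clo(λx. (x x), ∅)}, K=∅>
[7] <C=x, E={x↦1}, S={0↦clo(λx. (x x), ∅), 1↦clo(λx. (x x), ∅)}, K=[arg]>
[8] <C=x, E={x↦1}, S={0↦clo(λx. (x x), ∅), 1↦clo(λx. (x x), ∅)}, K=[fun]>
[9] <C=(x x), E={x↦2}, S={0↦clo(λx. (x x), ∅), 1↦clo(λx. (x x), ∅), 2↦clo(λx. (x x), ∅)}, K=∅>
[10] <C=x, E={x↦2}, S={0↦clo(λx. (x x), ∅), 1↦clo(λx. (x x), ∅), 2↦clo(λx. (x x), ∅)}, K=[arg]>
[11] <C=x, E={x↦2}, S={0↦clo(λx. (x x), ∅), 1↦clo(λx. (x x), ∅), 2↦clo(λx. (x x), ∅)}, K=[fun]>
[12] <C=(x x), E={x↦3}, S={0↦clo(λx. (x x), ∅), 1↦clo(λx. (x x), ∅), 2↦clo(λx. (x x), ∅), 3↦clo(λx. (x x), ∅)}, K=∅>
[13] <C=x, E={x↦3}, S={0↦clo(λx. (x x), ∅), 1↦clo(λx. (x x), ∅), 2↦clo(λx. (x x), ∅), 3↦clo(λx. (x x), ∅)}, K=[arg]>
[14] <C=x, E={x↦3}, S={0↦clo(λx. (x x), ∅), 1↦clo(λx. (x x), ∅), 2↦clo(λx. (x x), ∅), 3↦clo(λx. (x x), ∅)}, K=[fun]>
[15] <C=(x x), E={x↦4}, S={0↦clo(λx. (x x), ∅), 1↦clo(λx. (x x), ∅), 2↦clo(λx. (x x), ∅), 3↦clo(λx. (x x), ∅), 4↦clo(λx. (x x), ∅)}, K=∅>
[16] <C=x, E={x↦4}, S={0↦clo(λx. (x x), ∅), 1↦clo(λx. (x x), ∅), 2↦clo(λx. (x x), ∅), 3↦clo(λx. (x x), ∅), 4↦clo(λx. (x x), ∅)}, K=[arg]>
[17] <C=x, E={x↦4}, S={0↦clo(λx. (x x), ∅), 1↦clo(λx. (x x), ∅), 2↦clo(λx. (x x), ∅), 3↦clo(λx. (x x), ∅), 4↦clo(λx. (x x), ∅)}, K=[fun]>
[18] <C=(x x), E={x↦5}, S={0↦clo(λx. (x x), ∅), 1↦clo(λx. (x x), ∅), 2↦clo(λx. (x x), ∅), 3↦clo(λx. (x x), ∅), 4↦clo(λx. (x x), ∅), 5↦clo(λx. (x x), ∅)}, K=∅>
[19] <C=x, E={x↦5}, S={0↦clo(λx. (x x), ∅), 1↦clo(λx. (x x), ∅), 2↦clo(λx. (x x), ∅), 3↦clo(λx. (x x), ∅), 4↦clo(λx. (x x), ∅), 5↦clo(λx. (x x), ∅)}, K=[arg]>
[20] <C=x, E={x↦5}, S={0↦clo(λx. (x x), ∅), 1↦clo(λx. (x x), ∅), 2↦clo(λx. (x x), ∅), 3↦clo(λx. (x x), ∅), 4↦clo(λx. (x x), ∅), 5↦clo(λx. (x x), ∅)}, K=[fun]>
→ 20 transitions taken and the configuration is still not final: no result within 20 steps

Answer: DIVERGES (no final state within 20 steps)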